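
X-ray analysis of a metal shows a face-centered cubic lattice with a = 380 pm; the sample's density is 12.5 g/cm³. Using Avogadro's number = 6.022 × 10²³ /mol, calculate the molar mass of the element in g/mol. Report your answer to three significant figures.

An FCC cell has Z = 4 atoms; a = 3.800 × 10^-8 cm.
M = ρ·N_A·a³/Z = 12.5 × 6.022 × 10²³ × 5.487 × 10^-23 / 4 = 103 g/mol.

103 g/mol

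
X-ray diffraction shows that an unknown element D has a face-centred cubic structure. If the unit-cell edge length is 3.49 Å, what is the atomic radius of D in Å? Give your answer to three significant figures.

In an FCC lattice, atoms touch along the face diagonal, so √2·a = 4r.
r = √2·a/4 = 1.4142 × 3.49 / 4 = 1.23 Å.

1.23 Å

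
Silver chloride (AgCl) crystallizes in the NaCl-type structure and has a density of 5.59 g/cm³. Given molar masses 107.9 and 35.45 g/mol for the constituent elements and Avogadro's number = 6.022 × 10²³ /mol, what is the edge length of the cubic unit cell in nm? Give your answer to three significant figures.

M(AgCl) = 143.35 g/mol; Z = 4 formula units per cell.
a³ = Z·M/(N_A·ρ) = 4 × 143.35 / (6.022 × 10²³ × 5.59) = 1.703 × 10^-22 cm³, so a = 5.543 × 10^-8 cm = 0.554 nm.

0.554 nm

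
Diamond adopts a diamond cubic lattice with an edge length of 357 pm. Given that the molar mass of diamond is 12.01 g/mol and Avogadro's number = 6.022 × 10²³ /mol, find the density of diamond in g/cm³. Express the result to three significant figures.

3.51 g/cm³

A diamond cubic unit cell contains Z = 8 atoms.
Cell volume: a³ = (357 pm)³ = (3.570 × 10^-8 cm)³ = 4.550 × 10^-23 cm³.
ρ = Z·M/(N_A·a³) = 8 × 12.01 / (6.022 × 10²³ × 4.550 × 10^-23) = 3.507 g/cm³.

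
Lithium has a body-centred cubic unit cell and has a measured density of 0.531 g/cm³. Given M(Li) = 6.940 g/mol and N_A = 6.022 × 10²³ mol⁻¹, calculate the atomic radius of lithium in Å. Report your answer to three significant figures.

For a BCC cell (Z = 2), a³ = Z·M/(N_A·ρ) = 2 × 6.940 / (6.022 × 10²³ × 0.5310) = 4.341 × 10^-23 cm³, so a = 3.514 × 10^-8 cm = 3.514 Å.
Atoms touch along the body diagonal, so √3·a = 4r, so r = 0.4330 × a = 1.52 Å.

1.52 Å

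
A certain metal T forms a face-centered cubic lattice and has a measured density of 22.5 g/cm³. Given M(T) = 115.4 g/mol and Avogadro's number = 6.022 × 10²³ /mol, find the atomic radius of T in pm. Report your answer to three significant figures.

For an FCC cell (Z = 4), a³ = Z·M/(N_A·ρ) = 4 × 115.4 / (6.022 × 10²³ × 22.50) = 3.407 × 10^-23 cm³, so a = 3.242 × 10^-8 cm = 324.2 pm.
Atoms touch along the face diagonal, so √2·a = 4r, so r = 0.3536 × a = 115 pm.

115 pm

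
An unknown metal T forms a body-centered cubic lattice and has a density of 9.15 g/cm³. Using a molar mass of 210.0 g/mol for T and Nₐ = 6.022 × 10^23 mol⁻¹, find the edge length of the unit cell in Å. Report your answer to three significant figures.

With Z = 2 atoms per BCC cell, a³ = Z·M/(N_A·ρ) = 2 × 210.0 / (6.022 × 10²³ × 9.150 g/cm³) = 7.622 × 10^-23 cm³.
a = (7.622 × 10^-23)^(1/3) = 4.240 × 10^-8 cm = 4.24 Å.

4.24 Å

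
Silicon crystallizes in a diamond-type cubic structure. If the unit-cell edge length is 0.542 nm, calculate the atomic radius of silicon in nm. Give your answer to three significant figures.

In a diamond cubic lattice, nearest neighbors lie along the body diagonal with √3·a = 8r.
r = √3·a/8 = 1.7321 × 0.542 / 8 = 0.117 nm.

0.117 nm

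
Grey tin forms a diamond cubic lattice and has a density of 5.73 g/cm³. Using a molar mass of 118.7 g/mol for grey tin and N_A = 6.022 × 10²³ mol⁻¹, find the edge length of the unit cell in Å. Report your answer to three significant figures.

6.50 Å

With Z = 8 atoms per diamond cubic cell, a³ = Z·M/(N_A·ρ) = 8 × 118.7 / (6.022 × 10²³ × 5.730 g/cm³) = 2.752 × 10^-22 cm³.
a = (2.752 × 10^-22)^(1/3) = 6.505 × 10^-8 cm = 6.50 Å.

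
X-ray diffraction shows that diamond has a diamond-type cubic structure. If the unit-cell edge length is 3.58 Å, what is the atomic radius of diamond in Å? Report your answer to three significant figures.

In a diamond cubic lattice, nearest neighbors lie along the body diagonal with √3·a = 8r.
r = √3·a/8 = 1.7321 × 3.58 / 8 = 0.775 Å.

0.775 Å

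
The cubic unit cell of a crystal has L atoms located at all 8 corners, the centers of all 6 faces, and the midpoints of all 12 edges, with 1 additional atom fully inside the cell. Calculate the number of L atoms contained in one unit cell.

Corner atoms are shared by 8 cells (1/8 each), face atoms by 2 (1/2 each), edge atoms by 4 (1/4 each), interior atoms are unshared.
Net atoms = 8 × 1/8 + 6 × 1/2 + 12 × 1/4 + 1 = 1 + 3 + 3 + 1 = 8.

8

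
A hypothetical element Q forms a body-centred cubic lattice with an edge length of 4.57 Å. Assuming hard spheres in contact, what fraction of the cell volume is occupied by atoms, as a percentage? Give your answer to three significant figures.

68.0%

In a BCC lattice atoms touch along the body diagonal, so √3·a = 4r, so r = 0.4330a = 1.979 Å.
Packing fraction = Z·(4/3)πr³ / a³ = 2 × (4/3)π × (1.979)³ / (4.57)³ = 0.6802 = 68.0%.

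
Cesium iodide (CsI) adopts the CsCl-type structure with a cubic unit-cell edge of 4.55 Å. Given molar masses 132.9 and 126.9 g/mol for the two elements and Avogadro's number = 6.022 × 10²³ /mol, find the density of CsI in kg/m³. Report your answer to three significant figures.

The CsCl-type structure contains Z = 1 formula unit per cell; M(CsI) = 132.9 + 126.9 = 259.8 g/mol.
a³ = (4.550 × 10^-8 cm)³ = 9.420 × 10^-23 cm³.
ρ = 1 × 259.8 / (6.022 × 10²³ × 9.420 × 10^-23) = 4.580 g/cm³ = 4580 kg/m³.

4580 kg/m³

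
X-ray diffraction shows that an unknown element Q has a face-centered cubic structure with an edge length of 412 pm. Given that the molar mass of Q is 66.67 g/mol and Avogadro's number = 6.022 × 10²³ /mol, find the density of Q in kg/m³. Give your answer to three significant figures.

6330 kg/m³

An FCC unit cell contains Z = 4 atoms.
Cell volume: a³ = (412 pm)³ = (4.120 × 10^-8 cm)³ = 6.993 × 10^-23 cm³.
ρ = Z·M/(N_A·a³) = 4 × 66.67 / (6.022 × 10²³ × 6.993 × 10^-23) = 6.332 g/cm³ = 6330 kg/m³.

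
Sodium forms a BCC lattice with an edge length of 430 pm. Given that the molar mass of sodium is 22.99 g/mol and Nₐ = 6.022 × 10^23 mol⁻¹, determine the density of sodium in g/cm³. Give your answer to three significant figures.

0.960 g/cm³

A BCC unit cell contains Z = 2 atoms.
Cell volume: a³ = (430 pm)³ = (4.300 × 10^-8 cm)³ = 7.951 × 10^-23 cm³.
ρ = Z·M/(N_A·a³) = 2 × 22.99 / (6.022 × 10²³ × 7.951 × 10^-23) = 0.9603 g/cm³.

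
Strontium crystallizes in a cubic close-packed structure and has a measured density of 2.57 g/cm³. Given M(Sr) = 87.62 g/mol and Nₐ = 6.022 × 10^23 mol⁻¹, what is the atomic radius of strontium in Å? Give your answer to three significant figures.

For an FCC cell (Z = 4), a³ = Z·M/(N_A·ρ) = 4 × 87.62 / (6.022 × 10²³ × 2.570) = 2.265 × 10^-22 cm³, so a = 6.095 × 10^-8 cm = 6.095 Å.
Atoms touch along the face diagonal, so √2·a = 4r, so r = 0.3536 × a = 2.16 Å.

2.16 Å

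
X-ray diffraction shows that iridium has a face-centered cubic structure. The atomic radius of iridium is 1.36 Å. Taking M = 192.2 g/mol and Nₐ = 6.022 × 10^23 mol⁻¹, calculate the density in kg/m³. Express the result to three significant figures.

In an FCC lattice, atoms touch along the face diagonal, so √2·a = 4r, giving a = 3.847 Å = 3.847 × 10^-8 cm.
With Z = 4, ρ = Z·M/(N_A·a³) = 4 × 192.2 / (6.022 × 10²³ × 5.692 × 10^-23) = 22.43 g/cm³ = 22400 kg/m³.

22400 kg/m³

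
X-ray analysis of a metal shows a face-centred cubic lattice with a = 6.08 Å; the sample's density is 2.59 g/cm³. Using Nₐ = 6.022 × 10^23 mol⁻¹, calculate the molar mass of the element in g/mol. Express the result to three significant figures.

An FCC cell has Z = 4 atoms; a = 6.080 × 10^-8 cm.
M = ρ·N_A·a³/Z = 2.59 × 6.022 × 10²³ × 2.248 × 10^-22 / 4 = 87.6 g/mol.

87.6 g/mol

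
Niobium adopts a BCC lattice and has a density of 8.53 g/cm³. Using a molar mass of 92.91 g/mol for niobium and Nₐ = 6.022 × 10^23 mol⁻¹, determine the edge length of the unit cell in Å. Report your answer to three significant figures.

With Z = 2 atoms per BCC cell, a³ = Z·M/(N_A·ρ) = 2 × 92.91 / (6.022 × 10²³ × 8.530 g/cm³) = 3.617 × 10^-23 cm³.
a = (3.617 × 10^-23)^(1/3) = 3.307 × 10^-8 cm = 3.31 Å.

3.31 Å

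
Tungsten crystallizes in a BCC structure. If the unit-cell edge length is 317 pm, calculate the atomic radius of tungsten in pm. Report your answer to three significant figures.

In a BCC lattice, atoms touch along the body diagonal, so √3·a = 4r.
r = √3·a/4 = 1.7321 × 317 / 4 = 137 pm.

137 pm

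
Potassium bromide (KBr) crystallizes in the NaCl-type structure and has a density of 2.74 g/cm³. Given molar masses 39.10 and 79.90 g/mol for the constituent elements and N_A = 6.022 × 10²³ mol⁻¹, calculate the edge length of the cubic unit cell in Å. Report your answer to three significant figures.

6.61 Å

M(KBr) = 119.0 g/mol; Z = 4 formula units per cell.
a³ = Z·M/(N_A·ρ) = 4 × 119.0 / (6.022 × 10²³ × 2.74) = 2.885 × 10^-22 cm³, so a = 6.608 × 10^-8 cm = 6.61 Å.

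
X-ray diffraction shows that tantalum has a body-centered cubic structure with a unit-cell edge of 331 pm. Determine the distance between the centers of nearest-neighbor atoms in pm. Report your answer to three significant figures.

In a BCC structure, atoms touch along the body diagonal, so √3·a = 4r; the nearest-neighbor distance equals 2r = 0.8660·a.
d = 0.8660 × 331 = 287 pm.

287 pm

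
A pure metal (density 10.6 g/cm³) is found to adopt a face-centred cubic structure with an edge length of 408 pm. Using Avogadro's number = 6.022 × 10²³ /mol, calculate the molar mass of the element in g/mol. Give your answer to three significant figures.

An FCC cell has Z = 4 atoms; a = 4.080 × 10^-8 cm.
M = ρ·N_A·a³/Z = 10.6 × 6.022 × 10²³ × 6.792 × 10^-23 / 4 = 108 g/mol.

108 g/mol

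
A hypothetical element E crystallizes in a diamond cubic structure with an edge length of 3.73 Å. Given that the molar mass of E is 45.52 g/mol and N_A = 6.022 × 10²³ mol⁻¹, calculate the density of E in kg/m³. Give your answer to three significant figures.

11700 kg/m³

A diamond cubic unit cell contains Z = 8 atoms.
Cell volume: a³ = (3.73 Å)³ = (3.730 × 10^-8 cm)³ = 5.190 × 10^-23 cm³.
ρ = Z·M/(N_A·a³) = 8 × 45.52 / (6.022 × 10²³ × 5.190 × 10^-23) = 11.65 g/cm³ = 11700 kg/m³.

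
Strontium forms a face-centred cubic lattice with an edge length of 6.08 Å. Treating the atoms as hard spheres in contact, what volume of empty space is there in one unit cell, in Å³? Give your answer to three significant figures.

In an FCC lattice atoms touch along the face diagonal, so √2·a = 4r, so r = 0.3536a = 2.150 Å.
V_cell = a³ = 224.8 Å³; V_atoms = 4 × (4/3)πr³ = 166.4 Å³.
Empty space = 224.8 − 166.4 = 58.3 Å³.

58.3 Å³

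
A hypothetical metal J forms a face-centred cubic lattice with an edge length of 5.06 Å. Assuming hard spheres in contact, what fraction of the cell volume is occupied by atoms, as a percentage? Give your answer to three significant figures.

In an FCC lattice atoms touch along the face diagonal, so √2·a = 4r, so r = 0.3536a = 1.789 Å.
Packing fraction = Z·(4/3)πr³ / a³ = 4 × (4/3)π × (1.789)³ / (5.06)³ = 0.7405 = 74.0%.

74.0%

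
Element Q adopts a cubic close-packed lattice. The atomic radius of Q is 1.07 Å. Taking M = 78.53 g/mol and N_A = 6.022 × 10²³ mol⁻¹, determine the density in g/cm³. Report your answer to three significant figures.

In an FCC lattice, atoms touch along the face diagonal, so √2·a = 4r, giving a = 3.026 Å = 3.026 × 10^-8 cm.
With Z = 4, ρ = Z·M/(N_A·a³) = 4 × 78.53 / (6.022 × 10²³ × 2.772 × 10^-23) = 18.82 g/cm³.

18.8 g/cm³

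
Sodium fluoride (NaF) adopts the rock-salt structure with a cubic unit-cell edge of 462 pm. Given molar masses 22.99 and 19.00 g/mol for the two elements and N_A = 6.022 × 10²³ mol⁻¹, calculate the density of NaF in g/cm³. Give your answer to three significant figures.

2.83 g/cm³

The rock-salt structure contains Z = 4 formula units per cell; M(NaF) = 22.99 + 19.00 = 41.99 g/mol.
a³ = (4.620 × 10^-8 cm)³ = 9.861 × 10^-23 cm³.
ρ = 4 × 41.99 / (6.022 × 10²³ × 9.861 × 10^-23) = 2.828 g/cm³.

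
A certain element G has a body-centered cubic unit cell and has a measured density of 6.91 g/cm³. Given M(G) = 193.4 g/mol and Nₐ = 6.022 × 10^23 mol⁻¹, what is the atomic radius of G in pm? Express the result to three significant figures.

For a BCC cell (Z = 2), a³ = Z·M/(N_A·ρ) = 2 × 193.4 / (6.022 × 10²³ × 6.910) = 9.295 × 10^-23 cm³, so a = 4.530 × 10^-8 cm = 453.0 pm.
Atoms touch along the body diagonal, so √3·a = 4r, so r = 0.4330 × a = 196 pm.

196 pm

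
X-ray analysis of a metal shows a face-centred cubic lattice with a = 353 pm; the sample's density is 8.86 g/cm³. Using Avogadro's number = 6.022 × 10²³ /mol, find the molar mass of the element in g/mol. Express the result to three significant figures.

58.7 g/mol

An FCC cell has Z = 4 atoms; a = 3.530 × 10^-8 cm.
M = ρ·N_A·a³/Z = 8.86 × 6.022 × 10²³ × 4.399 × 10^-23 / 4 = 58.7 g/mol.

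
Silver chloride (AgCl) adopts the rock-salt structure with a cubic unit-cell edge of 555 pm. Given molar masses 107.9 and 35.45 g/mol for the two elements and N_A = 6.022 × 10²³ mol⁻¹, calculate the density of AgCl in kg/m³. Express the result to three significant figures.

5570 kg/m³

The rock-salt structure contains Z = 4 formula units per cell; M(AgCl) = 107.9 + 35.45 = 143.35 g/mol.
a³ = (5.550 × 10^-8 cm)³ = 1.710 × 10^-22 cm³.
ρ = 4 × 143.35 / (6.022 × 10²³ × 1.710 × 10^-22) = 5.570 g/cm³ = 5570 kg/m³.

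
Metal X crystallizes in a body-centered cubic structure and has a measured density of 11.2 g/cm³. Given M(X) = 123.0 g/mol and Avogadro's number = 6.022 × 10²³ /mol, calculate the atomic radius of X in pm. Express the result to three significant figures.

144 pm

For a BCC cell (Z = 2), a³ = Z·M/(N_A·ρ) = 2 × 123.0 / (6.022 × 10²³ × 11.20) = 3.647 × 10^-23 cm³, so a = 3.316 × 10^-8 cm = 331.6 pm.
Atoms touch along the body diagonal, so √3·a = 4r, so r = 0.4330 × a = 144 pm.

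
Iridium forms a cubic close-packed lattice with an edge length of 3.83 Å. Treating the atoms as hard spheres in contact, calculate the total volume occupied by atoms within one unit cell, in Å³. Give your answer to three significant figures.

In an FCC lattice atoms touch along the face diagonal, so √2·a = 4r, so r = 0.3536a = 1.354 Å.
V_atoms = Z × (4/3)πr³ = 4 × (4/3)π × (1.354)³ = 41.6 Å³.

41.6 Å³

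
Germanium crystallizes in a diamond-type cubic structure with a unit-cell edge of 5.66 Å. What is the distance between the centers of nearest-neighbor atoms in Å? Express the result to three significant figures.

2.45 Å

In a diamond cubic structure, nearest neighbors lie along the body diagonal with √3·a = 8r; the nearest-neighbor distance equals 2r = 0.4330·a.
d = 0.4330 × 5.66 = 2.45 Å.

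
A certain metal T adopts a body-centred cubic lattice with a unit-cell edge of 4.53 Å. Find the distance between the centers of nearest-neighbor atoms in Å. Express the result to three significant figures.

3.92 Å

In a BCC structure, atoms touch along the body diagonal, so √3·a = 4r; the nearest-neighbor distance equals 2r = 0.8660·a.
d = 0.8660 × 4.53 = 3.92 Å.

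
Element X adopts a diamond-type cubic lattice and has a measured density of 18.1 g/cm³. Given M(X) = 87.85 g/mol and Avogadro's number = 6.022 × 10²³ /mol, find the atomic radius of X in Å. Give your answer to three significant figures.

0.868 Å

For a diamond cubic cell (Z = 8), a³ = Z·M/(N_A·ρ) = 8 × 87.85 / (6.022 × 10²³ × 18.10) = 6.448 × 10^-23 cm³, so a = 4.010 × 10^-8 cm = 4.010 Å.
Nearest neighbors lie along the body diagonal with √3·a = 8r, so r = 0.2165 × a = 0.868 Å.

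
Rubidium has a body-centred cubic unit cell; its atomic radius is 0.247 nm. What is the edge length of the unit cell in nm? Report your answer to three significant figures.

0.570 nm

In a BCC lattice, atoms touch along the body diagonal, so √3·a = 4r.
a = 4r/√3 = 4 × 0.247 / 1.7321 = 0.570 nm.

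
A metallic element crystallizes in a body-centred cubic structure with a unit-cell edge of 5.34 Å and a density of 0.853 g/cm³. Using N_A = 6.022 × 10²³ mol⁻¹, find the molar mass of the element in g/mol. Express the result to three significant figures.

A BCC cell has Z = 2 atoms; a = 5.340 × 10^-8 cm.
M = ρ·N_A·a³/Z = 0.853 × 6.022 × 10²³ × 1.523 × 10^-22 / 2 = 39.1 g/mol.

39.1 g/mol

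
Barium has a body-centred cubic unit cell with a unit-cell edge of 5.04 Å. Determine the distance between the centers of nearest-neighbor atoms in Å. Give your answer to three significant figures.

4.36 Å

In a BCC structure, atoms touch along the body diagonal, so √3·a = 4r; the nearest-neighbor distance equals 2r = 0.8660·a.
d = 0.8660 × 5.04 = 4.36 Å.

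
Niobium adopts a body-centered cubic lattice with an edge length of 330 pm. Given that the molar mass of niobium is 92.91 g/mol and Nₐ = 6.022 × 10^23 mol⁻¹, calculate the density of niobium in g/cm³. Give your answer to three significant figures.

A BCC unit cell contains Z = 2 atoms.
Cell volume: a³ = (330 pm)³ = (3.300 × 10^-8 cm)³ = 3.594 × 10^-23 cm³.
ρ = Z·M/(N_A·a³) = 2 × 92.91 / (6.022 × 10²³ × 3.594 × 10^-23) = 8.586 g/cm³.

8.59 g/cm³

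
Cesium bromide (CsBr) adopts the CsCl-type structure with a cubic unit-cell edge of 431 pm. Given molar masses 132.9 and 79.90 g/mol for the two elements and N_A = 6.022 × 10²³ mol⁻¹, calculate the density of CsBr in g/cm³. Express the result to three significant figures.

The CsCl-type structure contains Z = 1 formula unit per cell; M(CsBr) = 132.9 + 79.90 = 212.8 g/mol.
a³ = (4.310 × 10^-8 cm)³ = 8.006 × 10^-23 cm³.
ρ = 1 × 212.8 / (6.022 × 10²³ × 8.006 × 10^-23) = 4.414 g/cm³.

4.41 g/cm³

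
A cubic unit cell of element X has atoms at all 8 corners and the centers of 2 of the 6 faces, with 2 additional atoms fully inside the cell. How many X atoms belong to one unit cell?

4

Corner atoms are shared by 8 cells (1/8 each), face atoms by 2 (1/2 each), interior atoms are unshared.
Net atoms = 8 × 1/8 + 2 × 1/2 + 2 = 1 + 1 + 2 = 4.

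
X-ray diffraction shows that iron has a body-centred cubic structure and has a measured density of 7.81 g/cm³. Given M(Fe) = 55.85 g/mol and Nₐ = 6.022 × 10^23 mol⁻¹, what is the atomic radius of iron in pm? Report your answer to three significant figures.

For a BCC cell (Z = 2), a³ = Z·M/(N_A·ρ) = 2 × 55.85 / (6.022 × 10²³ × 7.810) = 2.375 × 10^-23 cm³, so a = 2.874 × 10^-8 cm = 287.4 pm.
Atoms touch along the body diagonal, so √3·a = 4r, so r = 0.4330 × a = 124 pm.

124 pm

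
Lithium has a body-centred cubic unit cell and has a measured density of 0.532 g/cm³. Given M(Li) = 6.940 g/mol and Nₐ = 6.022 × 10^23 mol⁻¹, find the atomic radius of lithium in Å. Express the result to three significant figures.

1.52 Å

For a BCC cell (Z = 2), a³ = Z·M/(N_A·ρ) = 2 × 6.940 / (6.022 × 10²³ × 0.5320) = 4.332 × 10^-23 cm³, so a = 3.512 × 10^-8 cm = 3.512 Å.
Atoms touch along the body diagonal, so √3·a = 4r, so r = 0.4330 × a = 1.52 Å.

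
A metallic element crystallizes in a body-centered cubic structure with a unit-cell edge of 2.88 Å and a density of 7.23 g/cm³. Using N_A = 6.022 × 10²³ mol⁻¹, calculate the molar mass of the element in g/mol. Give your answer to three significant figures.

52.0 g/mol

A BCC cell has Z = 2 atoms; a = 2.880 × 10^-8 cm.
M = ρ·N_A·a³/Z = 7.23 × 6.022 × 10²³ × 2.389 × 10^-23 / 2 = 52.0 g/mol.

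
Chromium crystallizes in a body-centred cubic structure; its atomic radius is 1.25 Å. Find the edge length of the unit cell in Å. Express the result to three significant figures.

2.89 Å

In a BCC lattice, atoms touch along the body diagonal, so √3·a = 4r.
a = 4r/√3 = 4 × 1.25 / 1.7321 = 2.89 Å.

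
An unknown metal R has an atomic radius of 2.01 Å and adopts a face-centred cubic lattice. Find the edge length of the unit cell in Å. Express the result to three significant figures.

5.69 Å

In an FCC lattice, atoms touch along the face diagonal, so √2·a = 4r.
a = 4r/√2 = 4 × 2.01 / 1.4142 = 5.69 Å.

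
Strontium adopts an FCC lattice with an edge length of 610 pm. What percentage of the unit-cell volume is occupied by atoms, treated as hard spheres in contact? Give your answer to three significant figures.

74.0%

In an FCC lattice atoms touch along the face diagonal, so √2·a = 4r, so r = 0.3536a = 215.7 pm.
Packing fraction = Z·(4/3)πr³ / a³ = 4 × (4/3)π × (215.7)³ / (610)³ = 0.7405 = 74.0%.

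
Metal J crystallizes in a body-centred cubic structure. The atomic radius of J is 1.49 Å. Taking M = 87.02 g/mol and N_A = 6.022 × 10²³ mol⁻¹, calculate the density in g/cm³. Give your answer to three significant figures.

7.09 g/cm³

In a BCC lattice, atoms touch along the body diagonal, so √3·a = 4r, giving a = 3.441 Å = 3.441 × 10^-8 cm.
With Z = 2, ρ = Z·M/(N_A·a³) = 2 × 87.02 / (6.022 × 10²³ × 4.074 × 10^-23) = 7.093 g/cm³.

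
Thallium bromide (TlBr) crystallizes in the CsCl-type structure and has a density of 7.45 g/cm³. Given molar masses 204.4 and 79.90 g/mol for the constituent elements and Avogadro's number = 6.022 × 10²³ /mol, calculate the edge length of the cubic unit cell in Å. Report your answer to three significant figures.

3.99 Å

M(TlBr) = 284.3 g/mol; Z = 1 formula unit per cell.
a³ = Z·M/(N_A·ρ) = 1 × 284.3 / (6.022 × 10²³ × 7.45) = 6.337 × 10^-23 cm³, so a = 3.987 × 10^-8 cm = 3.99 Å.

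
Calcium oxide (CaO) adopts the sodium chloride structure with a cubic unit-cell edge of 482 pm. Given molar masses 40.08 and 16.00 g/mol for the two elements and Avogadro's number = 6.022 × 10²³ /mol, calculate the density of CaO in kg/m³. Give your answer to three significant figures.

The sodium chloride structure contains Z = 4 formula units per cell; M(CaO) = 40.08 + 16.00 = 56.08 g/mol.
a³ = (4.820 × 10^-8 cm)³ = 1.120 × 10^-22 cm³.
ρ = 4 × 56.08 / (6.022 × 10²³ × 1.120 × 10^-22) = 3.326 g/cm³ = 3330 kg/m³.

3330 kg/m³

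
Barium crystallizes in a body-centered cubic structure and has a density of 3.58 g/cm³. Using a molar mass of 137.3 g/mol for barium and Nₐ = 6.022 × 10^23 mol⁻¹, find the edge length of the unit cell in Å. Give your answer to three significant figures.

5.03 Å

With Z = 2 atoms per BCC cell, a³ = Z·M/(N_A·ρ) = 2 × 137.3 / (6.022 × 10²³ × 3.580 g/cm³) = 1.274 × 10^-22 cm³.
a = (1.274 × 10^-22)^(1/3) = 5.031 × 10^-8 cm = 5.03 Å.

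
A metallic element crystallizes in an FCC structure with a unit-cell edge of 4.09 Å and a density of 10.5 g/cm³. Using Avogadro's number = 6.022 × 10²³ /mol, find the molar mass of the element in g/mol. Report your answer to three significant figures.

108 g/mol

An FCC cell has Z = 4 atoms; a = 4.090 × 10^-8 cm.
M = ρ·N_A·a³/Z = 10.5 × 6.022 × 10²³ × 6.842 × 10^-23 / 4 = 108 g/mol.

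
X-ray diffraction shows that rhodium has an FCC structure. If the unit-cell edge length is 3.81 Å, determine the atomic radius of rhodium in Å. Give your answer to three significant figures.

1.35 Å

In an FCC lattice, atoms touch along the face diagonal, so √2·a = 4r.
r = √2·a/4 = 1.4142 × 3.81 / 4 = 1.35 Å.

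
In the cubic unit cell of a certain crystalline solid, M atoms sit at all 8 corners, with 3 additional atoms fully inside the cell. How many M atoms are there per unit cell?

4

Corner atoms are shared by 8 cells (1/8 each), interior atoms are unshared.
Net atoms = 8 × 1/8 + 3 = 1 + 3 = 4.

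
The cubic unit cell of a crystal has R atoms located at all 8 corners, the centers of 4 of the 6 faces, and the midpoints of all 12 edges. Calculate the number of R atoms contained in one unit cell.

6

Corner atoms are shared by 8 cells (1/8 each), face atoms by 2 (1/2 each), edge atoms by 4 (1/4 each).
Net atoms = 8 × 1/8 + 4 × 1/2 + 12 × 1/4 = 1 + 2 + 3 = 6.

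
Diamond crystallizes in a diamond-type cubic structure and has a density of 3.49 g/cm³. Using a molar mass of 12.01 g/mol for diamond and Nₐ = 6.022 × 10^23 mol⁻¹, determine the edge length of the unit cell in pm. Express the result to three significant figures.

358 pm

With Z = 8 atoms per diamond cubic cell, a³ = Z·M/(N_A·ρ) = 8 × 12.01 / (6.022 × 10²³ × 3.490 g/cm³) = 4.572 × 10^-23 cm³.
a = (4.572 × 10^-23)^(1/3) = 3.576 × 10^-8 cm = 358 pm.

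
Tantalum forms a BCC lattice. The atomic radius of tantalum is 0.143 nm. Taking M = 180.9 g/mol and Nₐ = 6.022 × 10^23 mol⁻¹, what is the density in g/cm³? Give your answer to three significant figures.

In a BCC lattice, atoms touch along the body diagonal, so √3·a = 4r, giving a = 0.3302 nm = 3.302 × 10^-8 cm.
With Z = 2, ρ = Z·M/(N_A·a³) = 2 × 180.9 / (6.022 × 10²³ × 3.602 × 10^-23) = 16.68 g/cm³.

16.7 g/cm³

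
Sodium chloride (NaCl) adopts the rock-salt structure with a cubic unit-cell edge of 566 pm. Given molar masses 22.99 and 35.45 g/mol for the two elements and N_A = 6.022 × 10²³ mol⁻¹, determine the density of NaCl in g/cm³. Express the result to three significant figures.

2.14 g/cm³

The rock-salt structure contains Z = 4 formula units per cell; M(NaCl) = 22.99 + 35.45 = 58.44 g/mol.
a³ = (5.660 × 10^-8 cm)³ = 1.813 × 10^-22 cm³.
ρ = 4 × 58.44 / (6.022 × 10²³ × 1.813 × 10^-22) = 2.141 g/cm³.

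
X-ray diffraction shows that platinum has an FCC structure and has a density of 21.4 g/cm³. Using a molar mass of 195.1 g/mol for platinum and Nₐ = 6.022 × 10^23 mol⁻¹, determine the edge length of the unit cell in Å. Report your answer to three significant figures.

With Z = 4 atoms per FCC cell, a³ = Z·M/(N_A·ρ) = 4 × 195.1 / (6.022 × 10²³ × 21.40 g/cm³) = 6.056 × 10^-23 cm³.
a = (6.056 × 10^-23)^(1/3) = 3.927 × 10^-8 cm = 3.93 Å.

3.93 Å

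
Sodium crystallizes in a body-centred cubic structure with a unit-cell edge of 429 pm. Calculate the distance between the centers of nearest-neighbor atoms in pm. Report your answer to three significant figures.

372 pm

In a BCC structure, atoms touch along the body diagonal, so √3·a = 4r; the nearest-neighbor distance equals 2r = 0.8660·a.
d = 0.8660 × 429 = 372 pm.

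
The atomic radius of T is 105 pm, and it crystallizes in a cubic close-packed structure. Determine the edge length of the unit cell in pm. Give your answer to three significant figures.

In an FCC lattice, atoms touch along the face diagonal, so √2·a = 4r.
a = 4r/√2 = 4 × 105 / 1.4142 = 297 pm.

297 pm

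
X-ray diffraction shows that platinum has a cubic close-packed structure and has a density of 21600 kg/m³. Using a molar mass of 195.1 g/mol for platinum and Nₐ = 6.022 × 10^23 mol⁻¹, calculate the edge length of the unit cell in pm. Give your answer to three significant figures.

With Z = 4 atoms per FCC cell, a³ = Z·M/(N_A·ρ) = 4 × 195.1 / (6.022 × 10²³ × 21.60 g/cm³) = 6.000 × 10^-23 cm³.
a = (6.000 × 10^-23)^(1/3) = 3.915 × 10^-8 cm = 391 pm.

391 pm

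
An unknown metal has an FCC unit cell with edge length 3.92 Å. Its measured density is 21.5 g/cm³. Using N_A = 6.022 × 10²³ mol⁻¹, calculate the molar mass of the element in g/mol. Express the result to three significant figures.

An FCC cell has Z = 4 atoms; a = 3.920 × 10^-8 cm.
M = ρ·N_A·a³/Z = 21.5 × 6.022 × 10²³ × 6.024 × 10^-23 / 4 = 195 g/mol.

195 g/mol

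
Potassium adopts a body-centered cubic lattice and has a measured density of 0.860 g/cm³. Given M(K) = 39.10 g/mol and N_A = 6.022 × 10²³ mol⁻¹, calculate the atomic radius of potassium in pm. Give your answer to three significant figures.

For a BCC cell (Z = 2), a³ = Z·M/(N_A·ρ) = 2 × 39.10 / (6.022 × 10²³ × 0.8600) = 1.510 × 10^-22 cm³, so a = 5.325 × 10^-8 cm = 532.5 pm.
Atoms touch along the body diagonal, so √3·a = 4r, so r = 0.4330 × a = 231 pm.

231 pm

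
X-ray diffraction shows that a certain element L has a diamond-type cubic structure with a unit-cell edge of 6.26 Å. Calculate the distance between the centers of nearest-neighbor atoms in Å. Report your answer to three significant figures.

2.71 Å

In a diamond cubic structure, nearest neighbors lie along the body diagonal with √3·a = 8r; the nearest-neighbor distance equals 2r = 0.4330·a.
d = 0.4330 × 6.26 = 2.71 Å.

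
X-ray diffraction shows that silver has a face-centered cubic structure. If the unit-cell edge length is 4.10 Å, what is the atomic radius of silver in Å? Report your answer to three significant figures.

1.45 Å

In an FCC lattice, atoms touch along the face diagonal, so √2·a = 4r.
r = √2·a/4 = 1.4142 × 4.10 / 4 = 1.45 Å.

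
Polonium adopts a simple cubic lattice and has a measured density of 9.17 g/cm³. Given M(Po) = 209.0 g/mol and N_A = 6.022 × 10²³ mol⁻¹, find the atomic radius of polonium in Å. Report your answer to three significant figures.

For a simple cubic cell (Z = 1), a³ = Z·M/(N_A·ρ) = 1 × 209.0 / (6.022 × 10²³ × 9.170) = 3.785 × 10^-23 cm³, so a = 3.357 × 10^-8 cm = 3.357 Å.
Atoms touch along the cell edge, so a = 2r, so r = 0.5000 × a = 1.68 Å.

1.68 Å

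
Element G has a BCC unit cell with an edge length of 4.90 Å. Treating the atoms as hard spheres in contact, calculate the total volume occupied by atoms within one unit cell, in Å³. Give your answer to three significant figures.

80.0 Å³

In a BCC lattice atoms touch along the body diagonal, so √3·a = 4r, so r = 0.4330a = 2.122 Å.
V_atoms = Z × (4/3)πr³ = 2 × (4/3)π × (2.122)³ = 80.0 Å³.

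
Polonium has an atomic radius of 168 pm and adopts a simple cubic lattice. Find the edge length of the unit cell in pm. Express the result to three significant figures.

In a simple cubic lattice, atoms touch along the cell edge, so a = 2r.
a = 2r = 2 × 168 = 336 pm.

336 pm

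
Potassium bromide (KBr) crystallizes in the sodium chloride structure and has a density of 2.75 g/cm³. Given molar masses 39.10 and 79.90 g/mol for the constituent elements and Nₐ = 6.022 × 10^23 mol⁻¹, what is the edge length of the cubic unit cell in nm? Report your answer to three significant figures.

M(KBr) = 119.0 g/mol; Z = 4 formula units per cell.
a³ = Z·M/(N_A·ρ) = 4 × 119.0 / (6.022 × 10²³ × 2.75) = 2.874 × 10^-22 cm³, so a = 6.600 × 10^-8 cm = 0.660 nm.

0.660 nm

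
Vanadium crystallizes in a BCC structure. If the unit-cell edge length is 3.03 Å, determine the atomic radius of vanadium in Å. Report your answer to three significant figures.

1.31 Å

In a BCC lattice, atoms touch along the body diagonal, so √3·a = 4r.
r = √3·a/4 = 1.7321 × 3.03 / 4 = 1.31 Å.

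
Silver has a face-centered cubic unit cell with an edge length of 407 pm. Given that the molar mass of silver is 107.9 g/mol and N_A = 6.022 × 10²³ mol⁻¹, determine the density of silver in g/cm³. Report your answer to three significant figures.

10.6 g/cm³

An FCC unit cell contains Z = 4 atoms.
Cell volume: a³ = (407 pm)³ = (4.070 × 10^-8 cm)³ = 6.742 × 10^-23 cm³.
ρ = Z·M/(N_A·a³) = 4 × 107.9 / (6.022 × 10²³ × 6.742 × 10^-23) = 10.63 g/cm³.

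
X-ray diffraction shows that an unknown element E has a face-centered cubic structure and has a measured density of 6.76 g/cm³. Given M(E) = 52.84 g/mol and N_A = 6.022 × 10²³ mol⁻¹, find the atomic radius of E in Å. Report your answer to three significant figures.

1.32 Å

For an FCC cell (Z = 4), a³ = Z·M/(N_A·ρ) = 4 × 52.84 / (6.022 × 10²³ × 6.760) = 5.192 × 10^-23 cm³, so a = 3.731 × 10^-8 cm = 3.731 Å.
Atoms touch along the face diagonal, so √2·a = 4r, so r = 0.3536 × a = 1.32 Å.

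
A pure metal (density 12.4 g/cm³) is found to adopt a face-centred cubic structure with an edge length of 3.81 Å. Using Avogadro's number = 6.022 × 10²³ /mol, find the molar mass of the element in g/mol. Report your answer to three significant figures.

103 g/mol

An FCC cell has Z = 4 atoms; a = 3.810 × 10^-8 cm.
M = ρ·N_A·a³/Z = 12.4 × 6.022 × 10²³ × 5.531 × 10^-23 / 4 = 103 g/mol.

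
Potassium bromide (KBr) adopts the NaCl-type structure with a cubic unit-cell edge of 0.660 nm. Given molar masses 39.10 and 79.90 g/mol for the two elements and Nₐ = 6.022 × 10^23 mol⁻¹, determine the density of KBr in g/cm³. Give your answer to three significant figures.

2.75 g/cm³

The NaCl-type structure contains Z = 4 formula units per cell; M(KBr) = 39.10 + 79.90 = 119.0 g/mol.
a³ = (6.600 × 10^-8 cm)³ = 2.875 × 10^-22 cm³.
ρ = 4 × 119.0 / (6.022 × 10²³ × 2.875 × 10^-22) = 2.749 g/cm³.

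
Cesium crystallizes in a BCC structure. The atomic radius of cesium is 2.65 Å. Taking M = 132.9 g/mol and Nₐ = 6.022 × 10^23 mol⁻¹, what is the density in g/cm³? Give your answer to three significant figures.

In a BCC lattice, atoms touch along the body diagonal, so √3·a = 4r, giving a = 6.120 Å = 6.120 × 10^-8 cm.
With Z = 2, ρ = Z·M/(N_A·a³) = 2 × 132.9 / (6.022 × 10²³ × 2.292 × 10^-22) = 1.926 g/cm³.

1.93 g/cm³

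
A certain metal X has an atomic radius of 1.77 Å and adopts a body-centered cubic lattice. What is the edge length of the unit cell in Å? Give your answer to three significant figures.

4.09 Å

In a BCC lattice, atoms touch along the body diagonal, so √3·a = 4r.
a = 4r/√3 = 4 × 1.77 / 1.7321 = 4.09 Å.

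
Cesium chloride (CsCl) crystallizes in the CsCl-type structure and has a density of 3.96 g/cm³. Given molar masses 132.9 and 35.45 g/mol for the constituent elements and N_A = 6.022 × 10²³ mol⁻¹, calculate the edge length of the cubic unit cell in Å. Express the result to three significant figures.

4.13 Å

M(CsCl) = 168.35 g/mol; Z = 1 formula unit per cell.
a³ = Z·M/(N_A·ρ) = 1 × 168.35 / (6.022 × 10²³ × 3.96) = 7.060 × 10^-23 cm³, so a = 4.133 × 10^-8 cm = 4.13 Å.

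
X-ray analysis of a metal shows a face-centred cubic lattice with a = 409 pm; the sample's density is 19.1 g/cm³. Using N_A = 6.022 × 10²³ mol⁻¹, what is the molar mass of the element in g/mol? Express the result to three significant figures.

An FCC cell has Z = 4 atoms; a = 4.090 × 10^-8 cm.
M = ρ·N_A·a³/Z = 19.1 × 6.022 × 10²³ × 6.842 × 10^-23 / 4 = 197 g/mol.

197 g/mol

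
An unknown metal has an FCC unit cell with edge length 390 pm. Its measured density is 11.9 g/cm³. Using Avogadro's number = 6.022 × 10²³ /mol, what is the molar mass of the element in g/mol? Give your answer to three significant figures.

106 g/mol

An FCC cell has Z = 4 atoms; a = 3.900 × 10^-8 cm.
M = ρ·N_A·a³/Z = 11.9 × 6.022 × 10²³ × 5.932 × 10^-23 / 4 = 106 g/mol.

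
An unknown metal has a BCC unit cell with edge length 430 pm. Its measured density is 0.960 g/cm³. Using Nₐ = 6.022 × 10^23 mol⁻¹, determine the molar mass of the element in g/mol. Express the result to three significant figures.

A BCC cell has Z = 2 atoms; a = 4.300 × 10^-8 cm.
M = ρ·N_A·a³/Z = 0.960 × 6.022 × 10²³ × 7.951 × 10^-23 / 2 = 23.0 g/mol.

23.0 g/mol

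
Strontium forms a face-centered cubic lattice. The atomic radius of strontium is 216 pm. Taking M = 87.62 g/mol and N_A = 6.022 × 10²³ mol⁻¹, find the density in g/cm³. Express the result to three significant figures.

In an FCC lattice, atoms touch along the face diagonal, so √2·a = 4r, giving a = 610.9 pm = 6.109 × 10^-8 cm.
With Z = 4, ρ = Z·M/(N_A·a³) = 4 × 87.62 / (6.022 × 10²³ × 2.280 × 10^-22) = 2.552 g/cm³.

2.55 g/cm³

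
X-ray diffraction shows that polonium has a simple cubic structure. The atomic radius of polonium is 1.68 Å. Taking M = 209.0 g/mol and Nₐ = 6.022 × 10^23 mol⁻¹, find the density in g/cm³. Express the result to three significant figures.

In a simple cubic lattice, atoms touch along the cell edge, so a = 2r, giving a = 3.360 Å = 3.360 × 10^-8 cm.
With Z = 1, ρ = Z·M/(N_A·a³) = 1 × 209.0 / (6.022 × 10²³ × 3.793 × 10^-23) = 9.149 g/cm³.

9.15 g/cm³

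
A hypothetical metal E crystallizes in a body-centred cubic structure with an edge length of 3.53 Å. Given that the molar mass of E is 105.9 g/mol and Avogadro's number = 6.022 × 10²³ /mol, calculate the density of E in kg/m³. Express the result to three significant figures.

A BCC unit cell contains Z = 2 atoms.
Cell volume: a³ = (3.53 Å)³ = (3.530 × 10^-8 cm)³ = 4.399 × 10^-23 cm³.
ρ = Z·M/(N_A·a³) = 2 × 105.9 / (6.022 × 10²³ × 4.399 × 10^-23) = 7.996 g/cm³ = 8000 kg/m³.

8000 kg/m³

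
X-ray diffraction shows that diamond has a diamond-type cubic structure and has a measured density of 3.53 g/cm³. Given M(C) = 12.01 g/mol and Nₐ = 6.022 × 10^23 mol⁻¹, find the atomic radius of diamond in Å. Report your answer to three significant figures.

For a diamond cubic cell (Z = 8), a³ = Z·M/(N_A·ρ) = 8 × 12.01 / (6.022 × 10²³ × 3.530) = 4.520 × 10^-23 cm³, so a = 3.562 × 10^-8 cm = 3.562 Å.
Nearest neighbors lie along the body diagonal with √3·a = 8r, so r = 0.2165 × a = 0.771 Å.

0.771 Å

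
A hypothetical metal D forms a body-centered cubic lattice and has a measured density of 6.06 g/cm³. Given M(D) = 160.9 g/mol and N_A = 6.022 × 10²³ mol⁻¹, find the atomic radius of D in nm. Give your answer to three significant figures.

0.193 nm

For a BCC cell (Z = 2), a³ = Z·M/(N_A·ρ) = 2 × 160.9 / (6.022 × 10²³ × 6.060) = 8.818 × 10^-23 cm³, so a = 4.451 × 10^-8 cm = 0.4451 nm.
Atoms touch along the body diagonal, so √3·a = 4r, so r = 0.4330 × a = 0.193 nm.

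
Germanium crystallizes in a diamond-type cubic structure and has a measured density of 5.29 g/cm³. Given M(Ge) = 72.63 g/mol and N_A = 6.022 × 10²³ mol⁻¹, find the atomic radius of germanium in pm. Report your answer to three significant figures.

For a diamond cubic cell (Z = 8), a³ = Z·M/(N_A·ρ) = 8 × 72.63 / (6.022 × 10²³ × 5.290) = 1.824 × 10^-22 cm³, so a = 5.671 × 10^-8 cm = 567.1 pm.
Nearest neighbors lie along the body diagonal with √3·a = 8r, so r = 0.2165 × a = 123 pm.

123 pm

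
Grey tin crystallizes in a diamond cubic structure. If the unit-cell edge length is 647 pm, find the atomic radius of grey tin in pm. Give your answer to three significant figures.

140 pm

In a diamond cubic lattice, nearest neighbors lie along the body diagonal with √3·a = 8r.
r = √3·a/8 = 1.7321 × 647 / 8 = 140 pm.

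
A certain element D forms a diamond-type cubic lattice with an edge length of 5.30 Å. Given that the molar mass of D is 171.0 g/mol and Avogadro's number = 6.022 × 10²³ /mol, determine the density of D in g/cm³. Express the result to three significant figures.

15.3 g/cm³

A diamond cubic unit cell contains Z = 8 atoms.
Cell volume: a³ = (5.30 Å)³ = (5.300 × 10^-8 cm)³ = 1.489 × 10^-22 cm³.
ρ = Z·M/(N_A·a³) = 8 × 171.0 / (6.022 × 10²³ × 1.489 × 10^-22) = 15.26 g/cm³.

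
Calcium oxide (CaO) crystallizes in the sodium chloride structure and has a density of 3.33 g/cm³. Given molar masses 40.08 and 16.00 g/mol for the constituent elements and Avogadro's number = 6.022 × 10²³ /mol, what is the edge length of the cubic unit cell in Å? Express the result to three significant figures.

4.82 Å

M(CaO) = 56.08 g/mol; Z = 4 formula units per cell.
a³ = Z·M/(N_A·ρ) = 4 × 56.08 / (6.022 × 10²³ × 3.33) = 1.119 × 10^-22 cm³, so a = 4.818 × 10^-8 cm = 4.82 Å.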